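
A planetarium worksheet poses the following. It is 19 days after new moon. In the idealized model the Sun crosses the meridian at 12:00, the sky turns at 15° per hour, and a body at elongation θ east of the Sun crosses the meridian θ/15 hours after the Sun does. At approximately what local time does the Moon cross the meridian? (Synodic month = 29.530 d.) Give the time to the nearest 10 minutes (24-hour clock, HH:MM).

03:30

The Moon has covered 19/29.530 of its cycle, so θ ≈ 360° × 19/29.530 = 231.6°.
At 15° of sky rotation per hour, 231.6° corresponds to a 15.44 h lag.
12:00 + 15.442 h ≈ 03:27 → 03:30 to the nearest ten minutes.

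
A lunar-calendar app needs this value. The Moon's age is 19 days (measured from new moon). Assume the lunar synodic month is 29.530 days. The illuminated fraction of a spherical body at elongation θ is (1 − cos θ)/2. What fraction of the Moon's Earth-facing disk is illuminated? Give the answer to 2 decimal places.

Phase angle: θ = 360°·(19 d)/(29.530 d) = 231.6°.
With cos θ = (-0.621), the lit fraction is (1 − (-0.621))/2 ≈ 0.810.

0.81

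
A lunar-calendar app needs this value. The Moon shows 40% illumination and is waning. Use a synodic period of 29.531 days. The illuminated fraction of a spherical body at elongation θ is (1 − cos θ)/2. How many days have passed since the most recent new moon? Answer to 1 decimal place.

23.1 days

Invert f = (1 − cos θ)/2 to get cos θ = 1 − 2(0.40) = 0.200, hence θ₀ = arccos 0.200 = 78.5°.
A waning Moon lies in 180°–360°, so θ = 360° − 78.5° = 281.5°.
At 360°/29.531 d per day, 281.5° corresponds to 23.09 days.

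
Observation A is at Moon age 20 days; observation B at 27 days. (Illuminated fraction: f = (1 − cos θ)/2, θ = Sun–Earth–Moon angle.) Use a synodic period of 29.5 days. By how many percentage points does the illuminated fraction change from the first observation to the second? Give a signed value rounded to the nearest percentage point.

θ₁ = 360° × 20/29.5 = 244.1°, f₁ = (1 − cos θ₁)/2 = 0.719.
θ₂ = 360° × 27/29.5 = 329.5°, f₂ = (1 − cos θ₂)/2 = 0.069.
Change = f₂ − f₁ = -0.649 → -65 percentage points.

-65 percentage points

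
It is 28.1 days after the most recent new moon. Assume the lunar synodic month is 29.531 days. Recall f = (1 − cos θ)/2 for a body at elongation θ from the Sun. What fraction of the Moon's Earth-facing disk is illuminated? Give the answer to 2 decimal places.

0.02

Elongation θ = 360° × 28.1/29.531 ≈ 342.6°.
Illuminated fraction = (1 − cos 342.6°)/2 = (1 − 0.954)/2 ≈ 0.023.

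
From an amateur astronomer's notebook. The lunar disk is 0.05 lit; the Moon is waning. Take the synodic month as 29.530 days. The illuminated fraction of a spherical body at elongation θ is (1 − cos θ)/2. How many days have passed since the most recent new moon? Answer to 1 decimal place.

Invert f = (1 − cos θ)/2 to get cos θ = 1 − 2(0.05) = 0.900, hence θ₀ = arccos 0.900 = 25.8°.
A waning Moon lies in 180°–360°, so θ = 360° − 25.8° = 334.2°.
At 360°/29.530 d per day, 334.2° corresponds to 27.41 days.

27.4 days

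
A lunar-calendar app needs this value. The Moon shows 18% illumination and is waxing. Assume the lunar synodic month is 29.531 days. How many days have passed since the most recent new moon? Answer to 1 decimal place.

cos θ = 1 − 2f = 0.640, giving a principal value of 50.2°.
Before full moon the principal value applies: θ = 50.2°.
That fraction of the synodic month is 50.2/360 × 29.531 d ≈ 4.12 d.

4.1 days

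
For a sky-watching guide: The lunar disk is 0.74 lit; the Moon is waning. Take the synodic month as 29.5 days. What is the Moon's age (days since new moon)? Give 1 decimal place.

19.8 days

From f = (1 − cos θ)/2: cos θ = 1 − 2×0.74 = -0.480; arccos → 118.7°.
Since the Moon is past full (waning), take the reflex angle: θ = 360° − 118.7° = 241.3°.
At 360°/29.5 d per day, 241.3° corresponds to 19.77 days.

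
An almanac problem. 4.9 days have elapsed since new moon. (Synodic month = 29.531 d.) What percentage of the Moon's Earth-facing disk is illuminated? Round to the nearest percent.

The Moon has covered 4.9/29.531 of its cycle, so θ ≈ 360° × 4.9/29.531 = 59.7°.
With cos θ = 0.504, the lit fraction is (1 − 0.504)/2 ≈ 0.248, so 25%.

25%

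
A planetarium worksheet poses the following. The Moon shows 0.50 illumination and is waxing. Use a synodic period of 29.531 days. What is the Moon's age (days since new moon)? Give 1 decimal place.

7.4 days

From f = (1 − cos θ)/2: cos θ = 1 − 2×0.50 = 0.000; arccos → 90.0°.
The Moon is waxing (0°–180°), so θ = 90.0° directly.
Age = 29.531 × 90.0°/360° ≈ 7.38 days.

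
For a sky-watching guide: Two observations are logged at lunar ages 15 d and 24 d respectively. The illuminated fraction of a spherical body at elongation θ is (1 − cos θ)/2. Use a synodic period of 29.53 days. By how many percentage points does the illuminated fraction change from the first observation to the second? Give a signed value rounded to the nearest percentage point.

θ₁ = 360° × 15/29.53 = 182.9°, f₁ = (1 − cos θ₁)/2 = 0.999.
θ₂ = 360° × 24/29.53 = 292.6°, f₂ = (1 − cos θ₂)/2 = 0.308.
Change = f₂ − f₁ = -0.691 → -69 percentage points.

-69 pp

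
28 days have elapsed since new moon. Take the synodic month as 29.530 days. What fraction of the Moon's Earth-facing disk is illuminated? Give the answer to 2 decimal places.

0.03

Elongation θ = 360° × 28/29.530 ≈ 341.3°.
Illuminated fraction = (1 − cos 341.3°)/2 = (1 − 0.947)/2 ≈ 0.026.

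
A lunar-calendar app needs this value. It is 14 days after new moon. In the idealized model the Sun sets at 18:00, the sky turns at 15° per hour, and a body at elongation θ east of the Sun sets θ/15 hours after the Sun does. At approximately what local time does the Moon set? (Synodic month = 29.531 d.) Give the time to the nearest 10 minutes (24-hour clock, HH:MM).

Elongation θ = 360° × 14/29.531 ≈ 170.7°.
The Moon trails the Sun by θ/15 = 170.7/15 ≈ 11.38 hours.
18:00 + 11.378 h ≈ 05:23 → 05:20 to the nearest ten minutes.

05:20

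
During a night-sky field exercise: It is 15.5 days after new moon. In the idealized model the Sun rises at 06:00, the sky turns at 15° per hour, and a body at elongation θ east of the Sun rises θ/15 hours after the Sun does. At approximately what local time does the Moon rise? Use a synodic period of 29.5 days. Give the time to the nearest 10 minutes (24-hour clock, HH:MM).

18:40

Phase angle: θ = 360°·(15.5 d)/(29.5 d) = 189.2°.
Delay after the Sun = 189.2° / (15°/h) ≈ 12.61 h.
06:00 + 12.610 h ≈ 18:37 → 18:40 to the nearest ten minutes.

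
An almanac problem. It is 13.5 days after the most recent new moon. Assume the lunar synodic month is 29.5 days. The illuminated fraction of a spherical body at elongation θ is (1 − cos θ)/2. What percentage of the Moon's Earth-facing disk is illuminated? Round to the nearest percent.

98%

The Moon has covered 13.5/29.5 of its cycle, so θ ≈ 360° × 13.5/29.5 = 164.7°.
Illuminated fraction = (1 − cos 164.7°)/2 = (1 − (-0.965))/2 ≈ 0.982, so 98%.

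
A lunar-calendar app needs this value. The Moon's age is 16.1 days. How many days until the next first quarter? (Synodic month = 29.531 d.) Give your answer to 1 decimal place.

First quarter is 0.25 of the way through the cycle: age 0.25 × 29.531 = 7.383 d.
Already past this cycle's first quarter; the next is at 7.383 + 29.531 = 36.914 d, so 36.914 − 16.1 = 20.814 days.

20.8 days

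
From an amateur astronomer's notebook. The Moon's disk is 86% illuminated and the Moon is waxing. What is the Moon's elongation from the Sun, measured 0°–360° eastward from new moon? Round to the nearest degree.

cos θ = 1 − 2f = -0.720, giving a principal value of 136.1°.
The Moon is waxing (0°–180°), so θ = 136.1° directly.

136°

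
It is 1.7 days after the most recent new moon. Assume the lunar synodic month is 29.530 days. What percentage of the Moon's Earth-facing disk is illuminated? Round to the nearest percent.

3%

The Moon has covered 1.7/29.530 of its cycle, so θ ≈ 360° × 1.7/29.530 = 20.7°.
cos 20.7° = 0.935, so f = (1 − 0.935)/2 = 0.032, so 3%.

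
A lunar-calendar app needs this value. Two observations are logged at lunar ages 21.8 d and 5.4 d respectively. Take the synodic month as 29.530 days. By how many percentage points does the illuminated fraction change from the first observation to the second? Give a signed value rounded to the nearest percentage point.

First observation: θ = 360°·21.8/29.530 = 265.8°, so f = 0.537.
Second observation: θ = 65.8°, f = 0.295.
Δf = 0.295 − 0.537 = -0.242, i.e. -24 pp.

-24 percentage points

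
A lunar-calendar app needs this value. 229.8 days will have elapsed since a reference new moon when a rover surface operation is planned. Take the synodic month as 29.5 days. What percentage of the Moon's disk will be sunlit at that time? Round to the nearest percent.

38%

Reduce mod P: 229.8 − 7×29.5 = 23.30 d into the current lunation.
Elongation θ = 360° × 23.30/29.5 ≈ 284.3°.
cos 284.3° = 0.248, so f = (1 − 0.248)/2 = 0.376, so 38%.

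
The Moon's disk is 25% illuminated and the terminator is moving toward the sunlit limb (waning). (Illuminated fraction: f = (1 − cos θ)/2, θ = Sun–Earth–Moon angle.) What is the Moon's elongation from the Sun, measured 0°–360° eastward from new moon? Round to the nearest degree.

300°

Invert f = (1 − cos θ)/2 to get cos θ = 1 − 2(0.25) = 0.500, hence θ₀ = arccos 0.500 = 60.0°.
Waning ⇒ past full, so θ = 360° − 60.0° = 300.0°.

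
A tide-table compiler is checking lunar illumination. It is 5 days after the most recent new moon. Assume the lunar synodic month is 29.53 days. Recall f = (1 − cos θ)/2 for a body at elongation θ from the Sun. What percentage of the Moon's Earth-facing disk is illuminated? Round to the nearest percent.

26%

The Moon has covered 5/29.53 of its cycle, so θ ≈ 360° × 5/29.53 = 61.0°.
cos 61.0° = 0.485, so f = (1 − 0.485)/2 = 0.257, so 26%.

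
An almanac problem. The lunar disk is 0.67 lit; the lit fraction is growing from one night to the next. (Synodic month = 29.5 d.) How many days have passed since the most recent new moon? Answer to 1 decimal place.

9.0 days

cos θ = 1 − 2f = -0.340, giving a principal value of 109.9°.
The Moon is waxing (0°–180°), so θ = 109.9° directly.
Age = 29.5 × 109.9°/360° ≈ 9.00 days.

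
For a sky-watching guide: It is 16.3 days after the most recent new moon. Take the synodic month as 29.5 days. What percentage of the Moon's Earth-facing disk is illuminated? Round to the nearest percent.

97%

Elongation θ = 360° × 16.3/29.5 ≈ 198.9°.
cos 198.9° = (-0.946), so f = (1 − (-0.946))/2 = 0.973, so 97%.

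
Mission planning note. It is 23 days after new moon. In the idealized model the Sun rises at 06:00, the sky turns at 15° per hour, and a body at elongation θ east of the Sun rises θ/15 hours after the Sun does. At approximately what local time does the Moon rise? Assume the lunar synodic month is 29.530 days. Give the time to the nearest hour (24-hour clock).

Phase angle: θ = 360°·(23 d)/(29.530 d) = 280.4°.
At 15° of sky rotation per hour, 280.4° corresponds to a 18.69 h lag.
06:00 + 18.69 h ≈ 00:42 → 01:00 to the nearest hour.

01:00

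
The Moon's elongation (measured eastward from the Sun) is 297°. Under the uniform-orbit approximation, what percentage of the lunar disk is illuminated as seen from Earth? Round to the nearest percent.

Half-versine of 297°: (1 − 0.454)/2 = 0.273, i.e. 27%.

27%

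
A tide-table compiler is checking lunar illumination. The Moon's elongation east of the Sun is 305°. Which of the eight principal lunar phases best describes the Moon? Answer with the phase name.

305° lies in the waning crescent sector of the 8-phase cycle.

waning crescent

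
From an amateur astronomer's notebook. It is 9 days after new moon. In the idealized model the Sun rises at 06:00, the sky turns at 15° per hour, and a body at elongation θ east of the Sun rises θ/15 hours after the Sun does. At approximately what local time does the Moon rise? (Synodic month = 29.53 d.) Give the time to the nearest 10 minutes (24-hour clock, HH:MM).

The Moon has covered 9/29.53 of its cycle, so θ ≈ 360° × 9/29.53 = 109.7°.
The Moon trails the Sun by θ/15 = 109.7/15 ≈ 7.31 hours.
06:00 + 7.315 h ≈ 13:19 → 13:20 to the nearest ten minutes.

13:20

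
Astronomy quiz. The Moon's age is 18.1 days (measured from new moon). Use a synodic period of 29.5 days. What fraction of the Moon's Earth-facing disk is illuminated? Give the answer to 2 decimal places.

Phase angle: θ = 360°·(18.1 d)/(29.5 d) = 220.9°.
With cos θ = (-0.756), the lit fraction is (1 − (-0.756))/2 ≈ 0.878.

0.88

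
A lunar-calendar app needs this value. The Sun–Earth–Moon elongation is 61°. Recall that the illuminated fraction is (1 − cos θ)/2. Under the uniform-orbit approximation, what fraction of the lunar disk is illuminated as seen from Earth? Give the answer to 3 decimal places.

0.258

cos 61° = 0.485, so f = (1 − 0.485)/2 = 0.258.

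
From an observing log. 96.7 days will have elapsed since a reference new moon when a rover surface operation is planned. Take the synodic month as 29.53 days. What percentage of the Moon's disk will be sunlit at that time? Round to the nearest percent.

58%

96.7 d spans 3 complete synodic months (3 × 29.53 = 88.59 d) plus 8.11 d.
Elongation θ = 360° × 8.11/29.53 ≈ 98.9°.
With cos θ = (-0.154), the lit fraction is (1 − (-0.154))/2 ≈ 0.577, so 58%.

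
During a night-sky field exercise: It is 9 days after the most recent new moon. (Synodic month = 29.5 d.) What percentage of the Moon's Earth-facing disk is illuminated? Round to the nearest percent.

67%

The Moon has covered 9/29.5 of its cycle, so θ ≈ 360° × 9/29.5 = 109.8°.
Illuminated fraction = (1 − cos 109.8°)/2 = (1 − (-0.339))/2 ≈ 0.670, so 67%.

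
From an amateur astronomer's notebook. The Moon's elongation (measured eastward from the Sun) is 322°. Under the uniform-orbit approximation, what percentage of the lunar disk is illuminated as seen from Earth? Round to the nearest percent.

Half-versine of 322°: (1 − 0.788)/2 = 0.106, i.e. 11%.

11%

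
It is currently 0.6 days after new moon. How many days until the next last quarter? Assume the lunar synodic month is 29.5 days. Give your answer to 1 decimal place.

Last quarter occurs at elongation 270°, i.e. at age 29.5 × 270/360 = 22.125 d.
That is 22.125 − 0.6 = 21.525 days ahead.

21.5 days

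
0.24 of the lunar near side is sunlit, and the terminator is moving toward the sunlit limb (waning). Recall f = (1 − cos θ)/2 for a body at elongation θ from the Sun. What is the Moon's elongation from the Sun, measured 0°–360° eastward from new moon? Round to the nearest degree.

From f = (1 − cos θ)/2: cos θ = 1 − 2×0.24 = 0.520; arccos → 58.7°.
Waning ⇒ past full, so θ = 360° − 58.7° = 301.3°.

301°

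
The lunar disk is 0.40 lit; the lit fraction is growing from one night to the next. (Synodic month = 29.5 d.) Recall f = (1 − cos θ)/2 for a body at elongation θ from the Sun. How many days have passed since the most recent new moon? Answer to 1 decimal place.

cos θ = 1 − 2f = 0.200, giving a principal value of 78.5°.
The Moon is waxing (0°–180°), so θ = 78.5° directly.
That fraction of the synodic month is 78.5/360 × 29.5 d ≈ 6.43 d.

6.4 days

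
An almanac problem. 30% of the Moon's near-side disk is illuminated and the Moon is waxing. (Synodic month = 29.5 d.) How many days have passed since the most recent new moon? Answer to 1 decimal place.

5.4 days

cos θ = 1 − 2f = 0.400, giving a principal value of 66.4°.
Before full moon the principal value applies: θ = 66.4°.
That fraction of the synodic month is 66.4/360 × 29.5 d ≈ 5.44 d.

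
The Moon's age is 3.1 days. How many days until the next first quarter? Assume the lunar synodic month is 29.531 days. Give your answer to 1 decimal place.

First quarter occurs at elongation 90°, i.e. at age 29.531 × 90/360 = 7.383 d.
So 4.283 days remain (7.383 − 3.1).

4.3 days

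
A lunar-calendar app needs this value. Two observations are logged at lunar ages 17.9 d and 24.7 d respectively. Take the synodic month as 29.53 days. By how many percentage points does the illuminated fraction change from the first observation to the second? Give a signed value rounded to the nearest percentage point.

First observation: θ = 360°·17.9/29.53 = 218.2°, so f = 0.893.
Second observation: θ = 301.1°, f = 0.242.
Δf = 0.242 − 0.893 = -0.651, i.e. -65 pp.

-65 percentage points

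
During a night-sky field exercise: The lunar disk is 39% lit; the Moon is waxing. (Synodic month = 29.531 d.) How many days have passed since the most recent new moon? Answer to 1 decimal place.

From f = (1 − cos θ)/2: cos θ = 1 − 2×0.39 = 0.220; arccos → 77.3°.
Waxing ⇒ before full, so θ = 77.3°.
At 360°/29.531 d per day, 77.3° corresponds to 6.34 days.

6.3 days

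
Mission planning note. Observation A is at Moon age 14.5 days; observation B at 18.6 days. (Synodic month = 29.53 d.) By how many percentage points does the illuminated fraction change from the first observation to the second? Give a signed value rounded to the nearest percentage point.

-16 pp

First observation: θ = 360°·14.5/29.53 = 176.8°, so f = 0.999.
Second observation: θ = 226.8°, f = 0.843.
Δf = 0.843 − 0.999 = -0.157, i.e. -16 pp.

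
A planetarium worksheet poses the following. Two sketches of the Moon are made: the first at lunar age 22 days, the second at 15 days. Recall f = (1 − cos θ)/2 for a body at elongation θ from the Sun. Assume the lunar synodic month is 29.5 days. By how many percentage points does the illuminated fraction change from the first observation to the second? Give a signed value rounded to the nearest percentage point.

First observation: θ = 360°·22/29.5 = 268.5°, so f = 0.513.
Second observation: θ = 183.1°, f = 0.999.
Δf = 0.999 − 0.513 = +0.486, i.e. +49 pp.

+49 percentage points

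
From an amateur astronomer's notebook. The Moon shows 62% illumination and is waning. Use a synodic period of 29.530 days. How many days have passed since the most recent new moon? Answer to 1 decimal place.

Invert f = (1 − cos θ)/2 to get cos θ = 1 − 2(0.62) = -0.240, hence θ₀ = arccos -0.240 = 103.9°.
A waning Moon lies in 180°–360°, so θ = 360° − 103.9° = 256.1°.
That fraction of the synodic month is 256.1/360 × 29.530 d ≈ 21.01 d.

21.0 days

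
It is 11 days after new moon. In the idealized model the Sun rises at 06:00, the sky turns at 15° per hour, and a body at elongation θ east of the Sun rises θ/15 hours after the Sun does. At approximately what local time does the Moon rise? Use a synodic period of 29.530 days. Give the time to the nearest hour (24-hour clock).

15:00

Phase angle: θ = 360°·(11 d)/(29.530 d) = 134.1°.
The Moon trails the Sun by θ/15 = 134.1/15 ≈ 8.94 hours.
06:00 + 8.94 h ≈ 14:56 → 15:00 to the nearest hour.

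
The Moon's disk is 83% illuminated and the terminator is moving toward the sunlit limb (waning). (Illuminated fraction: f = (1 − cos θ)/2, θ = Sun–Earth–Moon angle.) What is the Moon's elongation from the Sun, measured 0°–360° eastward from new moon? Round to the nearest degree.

Invert f = (1 − cos θ)/2 to get cos θ = 1 − 2(0.83) = -0.660, hence θ₀ = arccos -0.660 = 131.3°.
Since the Moon is past full (waning), take the reflex angle: θ = 360° − 131.3° = 228.7°.

229°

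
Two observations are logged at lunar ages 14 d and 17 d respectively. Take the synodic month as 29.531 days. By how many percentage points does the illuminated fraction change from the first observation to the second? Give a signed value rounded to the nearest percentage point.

θ₁ = 360° × 14/29.531 = 170.7°, f₁ = (1 − cos θ₁)/2 = 0.993.
θ₂ = 360° × 17/29.531 = 207.2°, f₂ = (1 − cos θ₂)/2 = 0.945.
Change = f₂ − f₁ = -0.049 → -5 percentage points.

-5 pp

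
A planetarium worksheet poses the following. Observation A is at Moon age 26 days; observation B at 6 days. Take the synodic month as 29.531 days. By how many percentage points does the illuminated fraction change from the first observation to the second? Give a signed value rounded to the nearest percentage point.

+22 pp

First observation: θ = 360°·26/29.531 = 317.0°, so f = 0.135.
Second observation: θ = 73.1°, f = 0.355.
Δf = 0.355 − 0.135 = +0.220, i.e. +22 pp.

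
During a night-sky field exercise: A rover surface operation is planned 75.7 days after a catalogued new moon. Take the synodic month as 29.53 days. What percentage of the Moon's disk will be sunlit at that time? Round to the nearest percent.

96%

Reduce mod P: 75.7 − 2×29.53 = 16.64 d into the current lunation.
Elongation θ = 360° × 16.64/29.53 ≈ 202.9°.
With cos θ = (-0.921), the lit fraction is (1 − (-0.921))/2 ≈ 0.961, so 96%.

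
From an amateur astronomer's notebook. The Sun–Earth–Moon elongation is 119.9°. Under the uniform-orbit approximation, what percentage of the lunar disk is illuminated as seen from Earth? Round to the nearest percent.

75%

Half-versine of 119.9°: (1 − (-0.498))/2 = 0.749, i.e. 75%.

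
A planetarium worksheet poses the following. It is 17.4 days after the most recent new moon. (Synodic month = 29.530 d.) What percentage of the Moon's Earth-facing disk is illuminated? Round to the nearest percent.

Phase angle: θ = 360°·(17.4 d)/(29.530 d) = 212.1°.
Illuminated fraction = (1 − cos 212.1°)/2 = (1 − (-0.847))/2 ≈ 0.923, so 92%.

92%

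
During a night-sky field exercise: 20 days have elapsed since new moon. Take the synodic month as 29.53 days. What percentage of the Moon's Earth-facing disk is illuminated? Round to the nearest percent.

Phase angle: θ = 360°·(20 d)/(29.53 d) = 243.8°.
With cos θ = (-0.441), the lit fraction is (1 − (-0.441))/2 ≈ 0.721, so 72%.

72%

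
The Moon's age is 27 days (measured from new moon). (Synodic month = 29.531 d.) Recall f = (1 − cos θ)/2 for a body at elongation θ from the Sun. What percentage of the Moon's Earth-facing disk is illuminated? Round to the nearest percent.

Phase angle: θ = 360°·(27 d)/(29.531 d) = 329.1°.
Illuminated fraction = (1 − cos 329.1°)/2 = (1 − 0.858)/2 ≈ 0.071, so 7%.

7%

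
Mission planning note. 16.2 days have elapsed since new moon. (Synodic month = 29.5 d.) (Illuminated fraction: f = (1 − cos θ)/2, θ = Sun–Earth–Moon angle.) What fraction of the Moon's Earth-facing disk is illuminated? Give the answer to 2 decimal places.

0.98

Phase angle: θ = 360°·(16.2 d)/(29.5 d) = 197.7°.
With cos θ = (-0.953), the lit fraction is (1 − (-0.953))/2 ≈ 0.976.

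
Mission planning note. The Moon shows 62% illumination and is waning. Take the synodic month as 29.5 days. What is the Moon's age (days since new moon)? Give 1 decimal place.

Invert f = (1 − cos θ)/2 to get cos θ = 1 − 2(0.62) = -0.240, hence θ₀ = arccos -0.240 = 103.9°.
Since the Moon is past full (waning), take the reflex angle: θ = 360° − 103.9° = 256.1°.
At 360°/29.5 d per day, 256.1° corresponds to 20.99 days.

21.0 days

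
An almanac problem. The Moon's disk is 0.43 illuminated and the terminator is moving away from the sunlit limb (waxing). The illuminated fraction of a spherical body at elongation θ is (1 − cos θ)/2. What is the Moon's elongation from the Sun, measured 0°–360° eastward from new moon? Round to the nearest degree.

Invert f = (1 − cos θ)/2 to get cos θ = 1 − 2(0.43) = 0.140, hence θ₀ = arccos 0.140 = 82.0°.
Before full moon the principal value applies: θ = 82.0°.

82°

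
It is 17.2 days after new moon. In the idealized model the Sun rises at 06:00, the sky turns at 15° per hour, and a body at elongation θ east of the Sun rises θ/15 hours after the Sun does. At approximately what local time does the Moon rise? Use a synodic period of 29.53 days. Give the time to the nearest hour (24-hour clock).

Phase angle: θ = 360°·(17.2 d)/(29.53 d) = 209.7°.
At 15° of sky rotation per hour, 209.7° corresponds to a 13.98 h lag.
06:00 + 13.98 h ≈ 19:59 → 20:00 to the nearest hour.

20:00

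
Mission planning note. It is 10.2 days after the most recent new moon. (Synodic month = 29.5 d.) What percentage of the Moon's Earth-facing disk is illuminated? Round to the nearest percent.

The Moon has covered 10.2/29.5 of its cycle, so θ ≈ 360° × 10.2/29.5 = 124.5°.
With cos θ = (-0.566), the lit fraction is (1 − (-0.566))/2 ≈ 0.783, so 78%.

78%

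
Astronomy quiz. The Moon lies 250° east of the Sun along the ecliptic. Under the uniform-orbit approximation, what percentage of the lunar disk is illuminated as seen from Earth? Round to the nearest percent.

Half-versine of 250°: (1 − (-0.342))/2 = 0.671, i.e. 67%.

67%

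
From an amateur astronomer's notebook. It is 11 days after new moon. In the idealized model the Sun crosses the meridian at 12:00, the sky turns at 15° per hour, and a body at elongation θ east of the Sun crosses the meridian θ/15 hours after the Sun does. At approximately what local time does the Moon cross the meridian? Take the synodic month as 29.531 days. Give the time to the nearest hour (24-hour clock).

21:00

The Moon has covered 11/29.531 of its cycle, so θ ≈ 360° × 11/29.531 = 134.1°.
At 15° of sky rotation per hour, 134.1° corresponds to a 8.94 h lag.
12:00 + 8.94 h ≈ 20:56 → 21:00 to the nearest hour.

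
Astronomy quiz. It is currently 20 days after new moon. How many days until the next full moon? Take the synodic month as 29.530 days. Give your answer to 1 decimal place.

Full moon occurs at elongation 180°, i.e. at age 29.530 × 180/360 = 14.765 d.
Already past this cycle's full moon; the next is at 14.765 + 29.530 = 44.295 d, so 44.295 − 20 = 24.295 days.

24.3 days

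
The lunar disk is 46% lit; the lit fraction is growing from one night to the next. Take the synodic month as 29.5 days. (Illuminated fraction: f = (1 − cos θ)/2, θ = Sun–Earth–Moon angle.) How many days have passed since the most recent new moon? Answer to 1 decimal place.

cos θ = 1 − 2f = 0.080, giving a principal value of 85.4°.
Before full moon the principal value applies: θ = 85.4°.
At 360°/29.5 d per day, 85.4° corresponds to 7.00 days.

7.0 days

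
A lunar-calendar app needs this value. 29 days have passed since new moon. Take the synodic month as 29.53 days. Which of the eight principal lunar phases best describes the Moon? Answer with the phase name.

new moon

θ ≈ 360° × 29/29.53 = 354°, which falls in the new moon sector.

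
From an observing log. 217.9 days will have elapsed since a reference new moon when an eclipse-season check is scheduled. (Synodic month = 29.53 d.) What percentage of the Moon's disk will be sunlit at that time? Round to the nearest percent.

86%

Reduce mod P: 217.9 − 7×29.53 = 11.19 d into the current lunation.
The Moon has covered 11.19/29.53 of its cycle, so θ ≈ 360° × 11.19/29.53 = 136.4°.
With cos θ = (-0.724), the lit fraction is (1 − (-0.724))/2 ≈ 0.862, so 86%.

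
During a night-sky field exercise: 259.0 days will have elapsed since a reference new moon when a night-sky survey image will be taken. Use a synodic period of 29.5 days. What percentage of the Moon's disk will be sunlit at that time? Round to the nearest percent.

Reduce mod P: 259.0 − 8×29.5 = 23.00 d into the current lunation.
Phase angle: θ = 360°·(23.00 d)/(29.5 d) = 280.7°.
Illuminated fraction = (1 − cos 280.7°)/2 = (1 − 0.185)/2 ≈ 0.407, so 41%.

41%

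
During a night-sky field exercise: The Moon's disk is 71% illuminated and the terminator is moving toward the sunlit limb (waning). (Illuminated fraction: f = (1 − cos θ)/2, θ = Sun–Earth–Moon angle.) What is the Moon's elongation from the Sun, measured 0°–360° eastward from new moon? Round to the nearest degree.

From f = (1 − cos θ)/2: cos θ = 1 − 2×0.71 = -0.420; arccos → 114.8°.
Waning ⇒ past full, so θ = 360° − 114.8° = 245.2°.

245°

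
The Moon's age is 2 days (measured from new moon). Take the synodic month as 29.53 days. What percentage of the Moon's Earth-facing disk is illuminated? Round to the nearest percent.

The Moon has covered 2/29.53 of its cycle, so θ ≈ 360° × 2/29.53 = 24.4°.
With cos θ = 0.911, the lit fraction is (1 − 0.911)/2 ≈ 0.045, so 4%.

4%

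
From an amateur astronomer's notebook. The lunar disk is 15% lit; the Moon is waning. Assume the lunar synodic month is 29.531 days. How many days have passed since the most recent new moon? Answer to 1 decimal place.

25.8 days

From f = (1 − cos θ)/2: cos θ = 1 − 2×0.15 = 0.700; arccos → 45.6°.
Waning ⇒ past full, so θ = 360° − 45.6° = 314.4°.
At 360°/29.531 d per day, 314.4° corresponds to 25.79 days.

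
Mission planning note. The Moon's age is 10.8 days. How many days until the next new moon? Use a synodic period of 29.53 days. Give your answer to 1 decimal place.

18.7 days

The next new moon completes the synodic month: 29.53 − 10.8 = 18.730 days.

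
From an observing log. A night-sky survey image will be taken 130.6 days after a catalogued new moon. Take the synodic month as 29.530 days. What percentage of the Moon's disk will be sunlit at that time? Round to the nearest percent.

94%

130.6 d spans 4 complete synodic months (4 × 29.530 = 118.12 d) plus 12.48 d.
Phase angle: θ = 360°·(12.48 d)/(29.530 d) = 152.1°.
cos 152.1° = (-0.884), so f = (1 − (-0.884))/2 = 0.942, so 94%.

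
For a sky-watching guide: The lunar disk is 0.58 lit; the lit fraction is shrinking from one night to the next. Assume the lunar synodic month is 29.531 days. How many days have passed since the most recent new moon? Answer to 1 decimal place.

From f = (1 − cos θ)/2: cos θ = 1 − 2×0.58 = -0.160; arccos → 99.2°.
A waning Moon lies in 180°–360°, so θ = 360° − 99.2° = 260.8°.
Age = 29.531 × 260.8°/360° ≈ 21.39 days.

21.4 days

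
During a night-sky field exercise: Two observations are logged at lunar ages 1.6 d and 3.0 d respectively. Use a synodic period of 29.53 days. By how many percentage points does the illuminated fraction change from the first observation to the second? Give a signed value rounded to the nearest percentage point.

First observation: θ = 360°·1.6/29.53 = 19.5°, so f = 0.029.
Second observation: θ = 36.6°, f = 0.098.
Δf = 0.098 − 0.029 = +0.070, i.e. +7 pp.

+7 pp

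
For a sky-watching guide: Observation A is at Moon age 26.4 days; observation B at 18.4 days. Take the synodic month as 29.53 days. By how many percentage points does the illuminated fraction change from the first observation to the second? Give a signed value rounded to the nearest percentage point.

+75 pp

First observation: θ = 360°·26.4/29.53 = 321.8°, so f = 0.107.
Second observation: θ = 224.3°, f = 0.858.
Δf = 0.858 − 0.107 = +0.751, i.e. +75 pp.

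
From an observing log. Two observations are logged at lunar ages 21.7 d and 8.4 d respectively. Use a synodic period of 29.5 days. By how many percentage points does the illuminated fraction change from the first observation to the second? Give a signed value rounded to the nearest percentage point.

+6 percentage points

θ₁ = 360° × 21.7/29.5 = 264.8°, f₁ = (1 − cos θ₁)/2 = 0.545.
θ₂ = 360° × 8.4/29.5 = 102.5°, f₂ = (1 − cos θ₂)/2 = 0.608.
Change = f₂ − f₁ = +0.063 → +6 percentage points.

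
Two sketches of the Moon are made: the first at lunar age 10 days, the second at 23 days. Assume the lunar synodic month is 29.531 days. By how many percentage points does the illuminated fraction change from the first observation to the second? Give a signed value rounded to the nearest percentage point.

-35 percentage points

θ₁ = 360° × 10/29.531 = 121.9°, f₁ = (1 − cos θ₁)/2 = 0.764.
θ₂ = 360° × 23/29.531 = 280.4°, f₂ = (1 − cos θ₂)/2 = 0.410.
Change = f₂ − f₁ = -0.354 → -35 percentage points.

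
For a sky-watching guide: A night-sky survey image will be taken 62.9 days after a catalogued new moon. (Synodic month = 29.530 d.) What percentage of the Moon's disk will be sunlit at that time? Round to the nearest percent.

Reduce mod P: 62.9 − 2×29.530 = 3.84 d into the current lunation.
Elongation θ = 360° × 3.84/29.530 ≈ 46.8°.
cos 46.8° = 0.684, so f = (1 − 0.684)/2 = 0.158, so 16%.

16%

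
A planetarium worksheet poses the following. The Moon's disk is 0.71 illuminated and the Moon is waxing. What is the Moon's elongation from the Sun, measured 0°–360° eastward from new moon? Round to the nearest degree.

cos θ = 1 − 2f = -0.420, giving a principal value of 114.8°.
Before full moon the principal value applies: θ = 114.8°.

115°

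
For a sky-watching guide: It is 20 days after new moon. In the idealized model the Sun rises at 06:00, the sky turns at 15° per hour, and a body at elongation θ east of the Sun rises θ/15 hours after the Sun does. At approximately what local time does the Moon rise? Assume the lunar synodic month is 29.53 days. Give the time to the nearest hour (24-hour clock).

The Moon has covered 20/29.53 of its cycle, so θ ≈ 360° × 20/29.53 = 243.8°.
The Moon trails the Sun by θ/15 = 243.8/15 ≈ 16.25 hours.
06:00 + 16.25 h ≈ 22:15 → 22:00 to the nearest hour.

22:00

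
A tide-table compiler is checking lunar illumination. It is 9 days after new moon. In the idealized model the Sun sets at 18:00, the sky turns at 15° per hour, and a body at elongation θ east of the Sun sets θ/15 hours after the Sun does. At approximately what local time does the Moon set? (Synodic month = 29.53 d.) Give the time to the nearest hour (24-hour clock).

Elongation θ = 360° × 9/29.53 ≈ 109.7°.
At 15° of sky rotation per hour, 109.7° corresponds to a 7.31 h lag.
18:00 + 7.31 h ≈ 01:19 → 01:00 to the nearest hour.

01:00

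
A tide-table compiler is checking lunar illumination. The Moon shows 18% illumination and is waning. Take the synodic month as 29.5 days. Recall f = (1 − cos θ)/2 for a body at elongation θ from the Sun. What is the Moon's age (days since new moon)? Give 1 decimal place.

cos θ = 1 − 2f = 0.640, giving a principal value of 50.2°.
Waning ⇒ past full, so θ = 360° − 50.2° = 309.8°.
Age = 29.5 × 309.8°/360° ≈ 25.39 days.

25.4 days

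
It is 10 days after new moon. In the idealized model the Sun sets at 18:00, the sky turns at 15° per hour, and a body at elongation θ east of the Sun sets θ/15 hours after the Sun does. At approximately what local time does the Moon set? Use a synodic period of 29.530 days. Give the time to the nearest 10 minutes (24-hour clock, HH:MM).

The Moon has covered 10/29.530 of its cycle, so θ ≈ 360° × 10/29.530 = 121.9°.
Delay after the Sun = 121.9° / (15°/h) ≈ 8.13 h.
18:00 + 8.127 h ≈ 02:08 → 02:10 to the nearest ten minutes.

02:10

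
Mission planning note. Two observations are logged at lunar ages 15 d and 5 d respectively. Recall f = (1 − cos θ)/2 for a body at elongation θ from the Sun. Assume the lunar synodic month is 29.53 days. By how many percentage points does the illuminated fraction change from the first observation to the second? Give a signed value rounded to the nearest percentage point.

First observation: θ = 360°·15/29.53 = 182.9°, so f = 0.999.
Second observation: θ = 61.0°, f = 0.257.
Δf = 0.257 − 0.999 = -0.742, i.e. -74 pp.

-74 percentage points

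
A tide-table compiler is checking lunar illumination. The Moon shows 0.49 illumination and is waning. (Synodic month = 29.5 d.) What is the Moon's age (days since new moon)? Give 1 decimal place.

22.2 days

From f = (1 − cos θ)/2: cos θ = 1 − 2×0.49 = 0.020; arccos → 88.9°.
Since the Moon is past full (waning), take the reflex angle: θ = 360° − 88.9° = 271.1°.
Age = 29.5 × 271.1°/360° ≈ 22.22 days.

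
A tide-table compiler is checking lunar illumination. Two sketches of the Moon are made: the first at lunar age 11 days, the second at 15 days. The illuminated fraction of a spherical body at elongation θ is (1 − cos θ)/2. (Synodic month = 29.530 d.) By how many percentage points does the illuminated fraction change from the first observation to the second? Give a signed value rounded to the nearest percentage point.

+15 percentage points

First observation: θ = 360°·11/29.530 = 134.1°, so f = 0.848.
Second observation: θ = 182.9°, f = 0.999.
Δf = 0.999 − 0.848 = +0.151, i.e. +15 pp.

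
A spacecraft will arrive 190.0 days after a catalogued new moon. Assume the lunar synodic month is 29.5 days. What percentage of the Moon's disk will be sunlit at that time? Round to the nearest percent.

190.0/29.5 = 6.441 lunations, so 6 complete cycles and 13.00 d into the next.
The Moon has covered 13.00/29.5 of its cycle, so θ ≈ 360° × 13.00/29.5 = 158.6°.
With cos θ = (-0.931), the lit fraction is (1 − (-0.931))/2 ≈ 0.966, so 97%.

97%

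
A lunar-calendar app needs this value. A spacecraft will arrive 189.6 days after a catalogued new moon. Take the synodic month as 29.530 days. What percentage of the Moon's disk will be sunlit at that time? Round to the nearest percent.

189.6 d spans 6 complete synodic months (6 × 29.530 = 177.18 d) plus 12.42 d.
Elongation θ = 360° × 12.42/29.530 ≈ 151.4°.
Illuminated fraction = (1 − cos 151.4°)/2 = (1 − (-0.878))/2 ≈ 0.939, so 94%.

94%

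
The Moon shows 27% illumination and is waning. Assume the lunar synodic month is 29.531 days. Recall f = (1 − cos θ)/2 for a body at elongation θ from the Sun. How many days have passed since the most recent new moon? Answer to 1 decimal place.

Invert f = (1 − cos θ)/2 to get cos θ = 1 − 2(0.27) = 0.460, hence θ₀ = arccos 0.460 = 62.6°.
Waning ⇒ past full, so θ = 360° − 62.6° = 297.4°.
That fraction of the synodic month is 297.4/360 × 29.531 d ≈ 24.39 d.

24.4 days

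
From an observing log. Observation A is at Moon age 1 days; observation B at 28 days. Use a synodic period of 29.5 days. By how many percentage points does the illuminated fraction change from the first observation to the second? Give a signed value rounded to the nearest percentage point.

+1 percentage points

θ₁ = 360° × 1/29.5 = 12.2°, f₁ = (1 − cos θ₁)/2 = 0.011.
θ₂ = 360° × 28/29.5 = 341.7°, f₂ = (1 − cos θ₂)/2 = 0.025.
Change = f₂ − f₁ = +0.014 → +1 percentage points.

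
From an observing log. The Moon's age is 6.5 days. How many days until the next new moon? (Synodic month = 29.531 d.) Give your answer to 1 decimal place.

23.0 days

The next new moon completes the synodic month: 29.531 − 6.5 = 23.031 days.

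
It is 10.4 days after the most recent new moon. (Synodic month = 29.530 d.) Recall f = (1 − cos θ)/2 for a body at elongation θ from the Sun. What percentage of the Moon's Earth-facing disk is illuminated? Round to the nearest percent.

The Moon has covered 10.4/29.530 of its cycle, so θ ≈ 360° × 10.4/29.530 = 126.8°.
cos 126.8° = (-0.599), so f = (1 − (-0.599))/2 = 0.799, so 80%.

80%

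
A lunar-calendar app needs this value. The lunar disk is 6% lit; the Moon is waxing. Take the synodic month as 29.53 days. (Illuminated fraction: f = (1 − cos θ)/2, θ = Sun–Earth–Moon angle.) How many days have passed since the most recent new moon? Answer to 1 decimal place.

2.3 days

Invert f = (1 − cos θ)/2 to get cos θ = 1 − 2(0.06) = 0.880, hence θ₀ = arccos 0.880 = 28.4°.
Waxing ⇒ before full, so θ = 28.4°.
That fraction of the synodic month is 28.4/360 × 29.53 d ≈ 2.33 d.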